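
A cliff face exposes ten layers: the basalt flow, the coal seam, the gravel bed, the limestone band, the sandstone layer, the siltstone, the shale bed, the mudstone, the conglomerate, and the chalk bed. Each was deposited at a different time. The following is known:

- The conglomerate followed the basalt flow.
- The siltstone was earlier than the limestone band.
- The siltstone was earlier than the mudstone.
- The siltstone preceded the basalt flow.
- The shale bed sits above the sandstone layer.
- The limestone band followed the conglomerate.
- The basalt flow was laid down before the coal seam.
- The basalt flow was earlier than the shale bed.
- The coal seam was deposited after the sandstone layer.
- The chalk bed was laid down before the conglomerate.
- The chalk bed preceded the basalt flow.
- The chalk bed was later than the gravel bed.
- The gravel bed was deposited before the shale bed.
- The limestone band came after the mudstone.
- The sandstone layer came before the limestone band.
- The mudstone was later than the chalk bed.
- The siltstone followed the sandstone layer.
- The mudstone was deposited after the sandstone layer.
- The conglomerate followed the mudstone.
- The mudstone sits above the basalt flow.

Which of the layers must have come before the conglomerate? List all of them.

the basalt flow, the chalk bed, the gravel bed, the mudstone, the sandstone layer, the siltstone

Directly stated before the conglomerate: the basalt flow, the chalk bed, and the mudstone.
The gravel bed reaches the conglomerate via the gravel bed → the chalk bed → the conglomerate.
The sandstone layer reaches the conglomerate via the sandstone layer → the mudstone → the conglomerate.
The siltstone reaches the conglomerate via the siltstone → the basalt flow → the conglomerate.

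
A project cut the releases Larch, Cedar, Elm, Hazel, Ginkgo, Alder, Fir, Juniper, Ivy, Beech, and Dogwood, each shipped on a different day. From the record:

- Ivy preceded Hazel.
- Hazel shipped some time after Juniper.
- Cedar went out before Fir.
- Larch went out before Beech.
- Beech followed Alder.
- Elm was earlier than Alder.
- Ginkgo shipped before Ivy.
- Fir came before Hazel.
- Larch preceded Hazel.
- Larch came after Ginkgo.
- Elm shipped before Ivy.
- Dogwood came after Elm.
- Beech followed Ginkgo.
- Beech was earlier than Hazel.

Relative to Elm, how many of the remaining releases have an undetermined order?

5

Forced after Elm: Alder, Beech, Dogwood, Hazel, and Ivy.
That leaves Cedar, Fir, Ginkgo, Juniper, and Larch with no forced order relative to Elm — 5.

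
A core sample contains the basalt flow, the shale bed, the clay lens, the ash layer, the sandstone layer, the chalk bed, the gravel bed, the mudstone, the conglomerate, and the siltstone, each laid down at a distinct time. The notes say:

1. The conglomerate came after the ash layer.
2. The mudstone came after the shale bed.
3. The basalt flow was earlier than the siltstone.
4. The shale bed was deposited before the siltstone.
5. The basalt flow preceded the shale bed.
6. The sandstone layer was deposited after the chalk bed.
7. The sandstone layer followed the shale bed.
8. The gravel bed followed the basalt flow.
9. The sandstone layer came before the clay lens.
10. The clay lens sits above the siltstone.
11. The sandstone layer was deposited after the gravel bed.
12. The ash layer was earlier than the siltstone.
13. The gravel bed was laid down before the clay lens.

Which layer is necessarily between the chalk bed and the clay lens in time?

Tracing the constraints gives the chalk bed → the sandstone layer → the clay lens, so the sandstone layer sits after the chalk bed and before the clay lens.
No other layer is forced both after the chalk bed and before the clay lens.

the sandstone layer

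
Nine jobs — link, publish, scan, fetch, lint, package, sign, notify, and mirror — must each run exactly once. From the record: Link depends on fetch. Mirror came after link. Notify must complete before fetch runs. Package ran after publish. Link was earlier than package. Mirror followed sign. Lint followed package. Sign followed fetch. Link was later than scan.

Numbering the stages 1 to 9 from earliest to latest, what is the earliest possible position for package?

Fetch, link, notify, publish, and scan must all come before package — 5 forced predecessors.
Nothing else is forced ahead of package, so its earliest slot is position 5 + 1 = 6.

6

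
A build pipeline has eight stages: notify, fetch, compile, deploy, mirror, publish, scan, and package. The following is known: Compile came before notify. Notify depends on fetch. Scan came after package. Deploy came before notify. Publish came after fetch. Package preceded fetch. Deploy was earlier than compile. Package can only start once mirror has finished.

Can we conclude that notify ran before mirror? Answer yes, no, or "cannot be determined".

no

Tracing the constraints gives mirror → package → fetch → notify, so mirror must come before notify.
That means notify cannot be before mirror.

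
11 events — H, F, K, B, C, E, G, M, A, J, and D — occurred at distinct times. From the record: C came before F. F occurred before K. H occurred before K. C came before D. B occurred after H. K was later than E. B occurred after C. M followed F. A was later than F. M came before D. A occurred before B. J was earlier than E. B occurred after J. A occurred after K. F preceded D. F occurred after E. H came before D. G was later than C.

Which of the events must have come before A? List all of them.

Directly stated before A: F and K.
C reaches A via C → F → A.
E reaches A via E → K → A.
H reaches A via H → K → A.
Likewise J reaches A by chaining the stated constraints.
No chain forces M (or any of the others) ahead of A.

C, E, F, H, J, K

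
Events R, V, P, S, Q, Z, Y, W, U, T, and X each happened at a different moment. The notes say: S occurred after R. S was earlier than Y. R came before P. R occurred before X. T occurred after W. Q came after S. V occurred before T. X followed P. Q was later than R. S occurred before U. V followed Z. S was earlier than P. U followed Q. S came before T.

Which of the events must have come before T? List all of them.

Directly stated before T: S, V, and W.
R reaches T via R → S → T.
Z reaches T via Z → V → T.
No chain forces Q (or any of the others) ahead of T.

R, S, V, W, Z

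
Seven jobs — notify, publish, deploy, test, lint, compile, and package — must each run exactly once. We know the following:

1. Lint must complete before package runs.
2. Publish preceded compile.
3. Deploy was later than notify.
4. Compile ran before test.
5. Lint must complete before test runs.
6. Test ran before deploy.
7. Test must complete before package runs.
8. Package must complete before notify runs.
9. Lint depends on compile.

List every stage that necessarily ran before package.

Directly stated before package: lint and test.
Compile reaches package via compile → lint → package.
Publish reaches package via publish → compile → lint → package.
No chain forces notify (or any of the others) ahead of package.

compile, lint, publish, test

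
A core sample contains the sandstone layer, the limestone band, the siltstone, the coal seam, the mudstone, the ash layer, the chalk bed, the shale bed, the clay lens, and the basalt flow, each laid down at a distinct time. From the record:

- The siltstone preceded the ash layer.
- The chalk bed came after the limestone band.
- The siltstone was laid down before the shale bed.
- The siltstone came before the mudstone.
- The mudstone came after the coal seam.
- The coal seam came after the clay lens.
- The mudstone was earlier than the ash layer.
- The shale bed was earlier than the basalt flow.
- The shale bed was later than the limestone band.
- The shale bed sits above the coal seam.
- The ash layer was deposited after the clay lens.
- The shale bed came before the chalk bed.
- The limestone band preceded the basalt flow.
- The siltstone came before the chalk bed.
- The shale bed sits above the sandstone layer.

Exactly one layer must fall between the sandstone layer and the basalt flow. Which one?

Tracing the constraints gives the sandstone layer → the shale bed → the basalt flow, so the shale bed sits after the sandstone layer and before the basalt flow.
No other layer is forced both after the sandstone layer and before the basalt flow.

the shale bed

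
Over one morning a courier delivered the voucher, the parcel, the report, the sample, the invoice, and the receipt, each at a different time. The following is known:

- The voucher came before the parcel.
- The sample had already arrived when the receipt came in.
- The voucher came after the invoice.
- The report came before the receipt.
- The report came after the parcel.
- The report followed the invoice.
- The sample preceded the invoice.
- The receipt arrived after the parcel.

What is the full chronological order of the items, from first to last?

The constraints fix every adjacent pair, so only one ordering works:
the sample → the invoice → the voucher → the parcel → the report → the receipt.

the sample, the invoice, the voucher, the parcel, the report, the receipt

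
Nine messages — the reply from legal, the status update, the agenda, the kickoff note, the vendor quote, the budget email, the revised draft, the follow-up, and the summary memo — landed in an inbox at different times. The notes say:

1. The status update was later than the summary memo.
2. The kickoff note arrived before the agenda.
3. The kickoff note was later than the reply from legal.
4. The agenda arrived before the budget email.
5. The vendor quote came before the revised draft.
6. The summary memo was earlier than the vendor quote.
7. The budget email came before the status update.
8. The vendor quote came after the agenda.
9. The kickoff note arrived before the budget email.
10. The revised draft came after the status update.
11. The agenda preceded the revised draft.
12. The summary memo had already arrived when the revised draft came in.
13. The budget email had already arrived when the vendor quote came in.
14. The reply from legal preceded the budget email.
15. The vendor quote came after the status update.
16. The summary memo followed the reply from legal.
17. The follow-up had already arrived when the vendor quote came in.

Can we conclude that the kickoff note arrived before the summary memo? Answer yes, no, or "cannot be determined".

No chain of stated constraints runs from the kickoff note to the summary memo, and none runs from the summary memo to the kickoff note either.
So the relative order of the kickoff note and the summary memo is not fixed by the given facts.

cannot be determined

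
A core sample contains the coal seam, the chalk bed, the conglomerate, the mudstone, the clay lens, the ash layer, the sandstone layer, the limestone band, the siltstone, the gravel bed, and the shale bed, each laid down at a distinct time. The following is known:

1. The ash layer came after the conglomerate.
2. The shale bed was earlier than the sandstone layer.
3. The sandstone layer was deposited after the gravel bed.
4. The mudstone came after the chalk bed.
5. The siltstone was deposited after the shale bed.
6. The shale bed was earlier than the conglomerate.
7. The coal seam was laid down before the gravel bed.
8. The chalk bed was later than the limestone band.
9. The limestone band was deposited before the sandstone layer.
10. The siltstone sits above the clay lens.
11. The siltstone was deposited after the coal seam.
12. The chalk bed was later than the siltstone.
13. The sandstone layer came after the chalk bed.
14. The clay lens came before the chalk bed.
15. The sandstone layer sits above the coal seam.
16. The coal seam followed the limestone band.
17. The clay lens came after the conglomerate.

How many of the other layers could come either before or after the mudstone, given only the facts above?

3

Forced before the mudstone: the chalk bed, the clay lens, the coal seam, the conglomerate, the limestone band, the shale bed, and the siltstone.
That leaves the ash layer, the gravel bed, and the sandstone layer with no forced order relative to the mudstone — 3.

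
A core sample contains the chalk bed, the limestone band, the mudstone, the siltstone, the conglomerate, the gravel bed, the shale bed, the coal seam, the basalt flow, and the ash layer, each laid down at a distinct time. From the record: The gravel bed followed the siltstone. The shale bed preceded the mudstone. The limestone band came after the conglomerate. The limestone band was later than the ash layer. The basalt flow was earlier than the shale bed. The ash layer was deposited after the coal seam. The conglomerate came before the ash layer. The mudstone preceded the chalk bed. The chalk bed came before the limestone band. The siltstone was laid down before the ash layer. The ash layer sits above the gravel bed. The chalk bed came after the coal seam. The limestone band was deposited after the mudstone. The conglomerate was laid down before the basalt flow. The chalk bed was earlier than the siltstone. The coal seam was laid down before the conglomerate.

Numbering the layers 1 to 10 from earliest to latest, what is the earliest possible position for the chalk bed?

6

The basalt flow, the coal seam, the conglomerate, the mudstone, and the shale bed must all come before the chalk bed — 5 forced predecessors.
Nothing else is forced ahead of the chalk bed, so its earliest slot is position 5 + 1 = 6.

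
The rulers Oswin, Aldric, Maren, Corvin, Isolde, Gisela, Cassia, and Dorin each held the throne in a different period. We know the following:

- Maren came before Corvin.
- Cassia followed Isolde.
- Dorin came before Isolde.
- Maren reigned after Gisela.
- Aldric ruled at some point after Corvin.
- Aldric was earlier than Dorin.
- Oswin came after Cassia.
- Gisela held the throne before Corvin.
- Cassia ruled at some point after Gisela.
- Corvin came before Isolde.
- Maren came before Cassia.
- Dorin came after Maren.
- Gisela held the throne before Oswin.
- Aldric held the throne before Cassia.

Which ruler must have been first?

Gisela has a chain of constraints placing them before every other ruler, so Gisela must be first.

Gisela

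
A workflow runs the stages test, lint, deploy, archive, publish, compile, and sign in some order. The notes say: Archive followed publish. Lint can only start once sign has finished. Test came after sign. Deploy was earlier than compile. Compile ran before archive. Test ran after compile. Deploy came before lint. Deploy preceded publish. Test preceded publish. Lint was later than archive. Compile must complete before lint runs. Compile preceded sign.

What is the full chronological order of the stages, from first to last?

deploy, compile, sign, test, publish, archive, lint

The constraints fix every adjacent pair, so only one ordering works:
deploy → compile → sign → test → publish → archive → lint.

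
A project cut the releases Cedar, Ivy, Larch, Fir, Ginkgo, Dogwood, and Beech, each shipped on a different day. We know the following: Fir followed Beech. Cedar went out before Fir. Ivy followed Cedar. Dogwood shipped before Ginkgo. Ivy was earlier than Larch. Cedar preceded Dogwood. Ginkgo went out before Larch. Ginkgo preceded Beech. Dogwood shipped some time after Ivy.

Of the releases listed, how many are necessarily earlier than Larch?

Directly stated before Larch: Ginkgo and Ivy.
Cedar reaches Larch via Cedar → Ivy → Larch.
Dogwood reaches Larch via Dogwood → Ginkgo → Larch.
That's Cedar, Dogwood, Ginkgo, and Ivy — 4 in all.

4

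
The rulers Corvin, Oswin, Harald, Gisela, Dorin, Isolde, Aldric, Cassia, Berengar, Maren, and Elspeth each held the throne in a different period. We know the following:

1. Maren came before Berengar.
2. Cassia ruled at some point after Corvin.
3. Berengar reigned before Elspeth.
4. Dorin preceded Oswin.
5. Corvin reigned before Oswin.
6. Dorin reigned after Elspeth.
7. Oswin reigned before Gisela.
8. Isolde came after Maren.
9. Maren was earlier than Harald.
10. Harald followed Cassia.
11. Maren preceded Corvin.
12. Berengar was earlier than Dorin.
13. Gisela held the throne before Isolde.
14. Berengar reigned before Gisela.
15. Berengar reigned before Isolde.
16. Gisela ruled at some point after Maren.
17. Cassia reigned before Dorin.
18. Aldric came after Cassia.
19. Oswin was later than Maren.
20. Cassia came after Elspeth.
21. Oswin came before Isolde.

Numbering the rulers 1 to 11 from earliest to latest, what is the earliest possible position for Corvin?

2

Maren must come before Corvin — 1 forced predecessor.
Nothing else is forced ahead of Corvin, so their earliest slot is position 1 + 1 = 2.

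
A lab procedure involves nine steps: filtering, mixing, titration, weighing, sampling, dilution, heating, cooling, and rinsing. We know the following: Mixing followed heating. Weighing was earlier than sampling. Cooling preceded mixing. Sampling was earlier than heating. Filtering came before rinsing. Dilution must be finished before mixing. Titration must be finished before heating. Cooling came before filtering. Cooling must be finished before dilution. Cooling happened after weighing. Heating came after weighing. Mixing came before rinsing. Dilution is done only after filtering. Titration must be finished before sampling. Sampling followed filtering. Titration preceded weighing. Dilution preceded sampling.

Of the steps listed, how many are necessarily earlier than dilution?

Directly stated before dilution: cooling and filtering.
Titration reaches dilution via titration → weighing → cooling → dilution.
Weighing reaches dilution via weighing → cooling → dilution.
That's cooling, filtering, titration, and weighing — 4 in all.

4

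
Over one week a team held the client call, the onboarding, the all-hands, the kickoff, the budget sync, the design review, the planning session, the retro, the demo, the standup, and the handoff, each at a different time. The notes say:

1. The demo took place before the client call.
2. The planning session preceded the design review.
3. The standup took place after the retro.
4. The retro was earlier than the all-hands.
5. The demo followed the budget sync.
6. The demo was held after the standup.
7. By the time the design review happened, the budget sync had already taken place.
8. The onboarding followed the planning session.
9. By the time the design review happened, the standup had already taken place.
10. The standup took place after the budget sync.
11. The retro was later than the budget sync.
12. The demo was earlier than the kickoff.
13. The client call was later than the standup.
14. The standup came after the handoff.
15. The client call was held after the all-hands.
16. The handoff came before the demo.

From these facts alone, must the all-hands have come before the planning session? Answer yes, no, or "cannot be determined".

No chain of stated constraints runs from the all-hands to the planning session, and none runs from the planning session to the all-hands either.
So the relative order of the all-hands and the planning session is not fixed by the given facts.

cannot be determined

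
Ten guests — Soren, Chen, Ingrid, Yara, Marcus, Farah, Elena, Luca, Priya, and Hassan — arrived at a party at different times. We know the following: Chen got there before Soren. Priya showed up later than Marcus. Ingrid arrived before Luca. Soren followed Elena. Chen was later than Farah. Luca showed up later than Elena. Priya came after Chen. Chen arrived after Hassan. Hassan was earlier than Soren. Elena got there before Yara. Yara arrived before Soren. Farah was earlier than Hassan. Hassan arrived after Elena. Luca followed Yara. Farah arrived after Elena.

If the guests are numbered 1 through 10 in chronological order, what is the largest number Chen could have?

8

Chen must come before Priya and Soren — 2 guests forced after them.
Everything else can be placed before Chen in some valid order, so Chen can sit as late as position 10 − 2 = 8.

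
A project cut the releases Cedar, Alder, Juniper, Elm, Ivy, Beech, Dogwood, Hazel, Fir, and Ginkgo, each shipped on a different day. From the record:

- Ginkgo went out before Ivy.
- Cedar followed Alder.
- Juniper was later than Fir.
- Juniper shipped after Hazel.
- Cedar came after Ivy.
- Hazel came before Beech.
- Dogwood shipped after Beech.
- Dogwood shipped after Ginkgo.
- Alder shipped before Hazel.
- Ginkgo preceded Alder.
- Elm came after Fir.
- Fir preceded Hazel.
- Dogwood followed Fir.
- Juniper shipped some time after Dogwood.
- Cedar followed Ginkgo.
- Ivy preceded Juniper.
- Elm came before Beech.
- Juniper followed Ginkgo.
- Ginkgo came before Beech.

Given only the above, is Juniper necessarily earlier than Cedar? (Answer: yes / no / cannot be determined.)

No chain of stated constraints runs from Juniper to Cedar, and none runs from Cedar to Juniper either.
So the relative order of Juniper and Cedar is not fixed by the given facts.

cannot be determined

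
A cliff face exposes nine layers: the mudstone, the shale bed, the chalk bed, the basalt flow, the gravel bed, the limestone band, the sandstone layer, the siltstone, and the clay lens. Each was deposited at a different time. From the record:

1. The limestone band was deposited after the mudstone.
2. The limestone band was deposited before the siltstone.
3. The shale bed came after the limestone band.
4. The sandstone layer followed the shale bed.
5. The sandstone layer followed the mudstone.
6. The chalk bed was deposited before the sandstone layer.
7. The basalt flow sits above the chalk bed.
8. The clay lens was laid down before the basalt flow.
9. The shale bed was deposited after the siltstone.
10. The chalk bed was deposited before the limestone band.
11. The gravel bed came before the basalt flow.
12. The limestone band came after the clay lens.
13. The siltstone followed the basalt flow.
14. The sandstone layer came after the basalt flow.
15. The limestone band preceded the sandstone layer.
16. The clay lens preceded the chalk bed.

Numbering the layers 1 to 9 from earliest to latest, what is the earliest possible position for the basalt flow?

4

The chalk bed, the clay lens, and the gravel bed must all come before the basalt flow — 3 forced predecessors.
Nothing else is forced ahead of the basalt flow, so its earliest slot is position 3 + 1 = 4.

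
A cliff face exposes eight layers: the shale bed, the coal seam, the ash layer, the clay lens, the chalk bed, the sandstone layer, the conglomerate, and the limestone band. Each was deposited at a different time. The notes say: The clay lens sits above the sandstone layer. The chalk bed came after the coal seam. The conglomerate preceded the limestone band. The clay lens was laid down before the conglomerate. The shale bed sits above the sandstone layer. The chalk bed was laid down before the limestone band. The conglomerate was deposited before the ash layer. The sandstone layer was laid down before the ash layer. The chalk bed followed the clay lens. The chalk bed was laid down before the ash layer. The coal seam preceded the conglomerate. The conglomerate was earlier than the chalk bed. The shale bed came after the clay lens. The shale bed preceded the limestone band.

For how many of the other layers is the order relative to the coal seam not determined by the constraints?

Forced after the coal seam: the ash layer, the chalk bed, the conglomerate, and the limestone band.
That leaves the clay lens, the sandstone layer, and the shale bed with no forced order relative to the coal seam — 3.

3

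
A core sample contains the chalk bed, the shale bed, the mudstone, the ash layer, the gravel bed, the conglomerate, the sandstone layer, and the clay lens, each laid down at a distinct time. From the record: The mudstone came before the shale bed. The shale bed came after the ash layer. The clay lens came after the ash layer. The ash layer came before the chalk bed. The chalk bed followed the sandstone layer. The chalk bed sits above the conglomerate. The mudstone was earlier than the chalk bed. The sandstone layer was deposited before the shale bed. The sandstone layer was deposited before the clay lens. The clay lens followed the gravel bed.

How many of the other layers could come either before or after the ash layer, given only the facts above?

Forced after the ash layer: the chalk bed, the clay lens, and the shale bed.
That leaves the conglomerate, the gravel bed, the mudstone, and the sandstone layer with no forced order relative to the ash layer — 4.

4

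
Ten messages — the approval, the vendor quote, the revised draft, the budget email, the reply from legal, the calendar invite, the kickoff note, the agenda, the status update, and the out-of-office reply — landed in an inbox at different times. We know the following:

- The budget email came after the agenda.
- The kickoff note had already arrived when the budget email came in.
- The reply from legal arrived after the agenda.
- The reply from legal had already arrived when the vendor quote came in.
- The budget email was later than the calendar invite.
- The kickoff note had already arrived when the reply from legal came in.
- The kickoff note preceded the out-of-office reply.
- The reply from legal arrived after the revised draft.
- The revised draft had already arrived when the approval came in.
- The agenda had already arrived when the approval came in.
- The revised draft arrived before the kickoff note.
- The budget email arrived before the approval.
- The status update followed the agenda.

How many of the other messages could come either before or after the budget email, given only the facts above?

4

Forced before the budget email: the agenda, the calendar invite, the kickoff note, and the revised draft; forced after the budget email: the approval.
That leaves the out-of-office reply, the reply from legal, the status update, and the vendor quote with no forced order relative to the budget email — 4.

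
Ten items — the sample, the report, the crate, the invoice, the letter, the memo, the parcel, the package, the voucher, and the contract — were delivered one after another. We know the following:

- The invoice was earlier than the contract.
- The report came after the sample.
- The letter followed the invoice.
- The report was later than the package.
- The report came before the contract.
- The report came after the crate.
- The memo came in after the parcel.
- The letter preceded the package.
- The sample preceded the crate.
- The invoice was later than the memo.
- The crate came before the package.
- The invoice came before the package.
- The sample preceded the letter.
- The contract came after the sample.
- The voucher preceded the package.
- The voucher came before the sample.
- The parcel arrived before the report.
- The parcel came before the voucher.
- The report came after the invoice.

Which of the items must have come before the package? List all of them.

Directly stated before the package: the crate, the invoice, the letter, and the voucher.
The memo reaches the package via the memo → the invoice → the package.
The parcel reaches the package via the parcel → the voucher → the package.
The sample reaches the package via the sample → the crate → the package.

the crate, the invoice, the letter, the memo, the parcel, the sample, the voucher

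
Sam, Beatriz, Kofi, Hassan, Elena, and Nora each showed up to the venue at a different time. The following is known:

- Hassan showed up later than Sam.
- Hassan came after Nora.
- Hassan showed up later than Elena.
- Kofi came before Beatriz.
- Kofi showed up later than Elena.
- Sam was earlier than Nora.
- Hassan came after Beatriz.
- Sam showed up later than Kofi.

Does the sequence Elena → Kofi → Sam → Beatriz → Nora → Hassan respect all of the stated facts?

Check each stated constraint against the proposed order — e.g. Sam is ahead of Hassan; Elena is ahead of Hassan. Every pair is in the required order; nothing is violated.

yes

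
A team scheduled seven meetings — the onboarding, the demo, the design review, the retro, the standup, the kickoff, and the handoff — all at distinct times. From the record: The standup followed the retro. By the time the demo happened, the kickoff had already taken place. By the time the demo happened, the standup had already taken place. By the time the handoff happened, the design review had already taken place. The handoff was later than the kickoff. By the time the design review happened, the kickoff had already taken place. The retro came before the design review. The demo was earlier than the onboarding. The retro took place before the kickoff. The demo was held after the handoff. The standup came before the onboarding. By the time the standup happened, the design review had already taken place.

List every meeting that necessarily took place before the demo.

Directly stated before the demo: the handoff, the kickoff, and the standup.
The design review reaches the demo via the design review → the standup → the demo.
The retro reaches the demo via the retro → the kickoff → the demo.

the design review, the handoff, the kickoff, the retro, the standup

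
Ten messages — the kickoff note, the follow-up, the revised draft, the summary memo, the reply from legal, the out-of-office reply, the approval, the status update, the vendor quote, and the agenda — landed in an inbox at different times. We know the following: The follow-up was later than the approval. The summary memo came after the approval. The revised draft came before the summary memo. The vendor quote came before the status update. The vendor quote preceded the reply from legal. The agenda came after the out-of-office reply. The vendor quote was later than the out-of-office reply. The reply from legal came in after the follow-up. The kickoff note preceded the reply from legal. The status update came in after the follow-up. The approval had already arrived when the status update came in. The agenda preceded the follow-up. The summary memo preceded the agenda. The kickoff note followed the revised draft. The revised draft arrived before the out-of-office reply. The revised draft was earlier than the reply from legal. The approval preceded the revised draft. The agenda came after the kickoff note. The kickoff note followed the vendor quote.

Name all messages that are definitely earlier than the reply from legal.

the agenda, the approval, the follow-up, the kickoff note, the out-of-office reply, the revised draft, the summary memo, the vendor quote

Directly stated before the reply from legal: the follow-up, the kickoff note, the revised draft, and the vendor quote.
The agenda reaches the reply from legal via the agenda → the follow-up → the reply from legal.
The approval reaches the reply from legal via the approval → the follow-up → the reply from legal.
The out-of-office reply reaches the reply from legal via the out-of-office reply → the vendor quote → the reply from legal.
Likewise the summary memo reaches the reply from legal by chaining the stated constraints.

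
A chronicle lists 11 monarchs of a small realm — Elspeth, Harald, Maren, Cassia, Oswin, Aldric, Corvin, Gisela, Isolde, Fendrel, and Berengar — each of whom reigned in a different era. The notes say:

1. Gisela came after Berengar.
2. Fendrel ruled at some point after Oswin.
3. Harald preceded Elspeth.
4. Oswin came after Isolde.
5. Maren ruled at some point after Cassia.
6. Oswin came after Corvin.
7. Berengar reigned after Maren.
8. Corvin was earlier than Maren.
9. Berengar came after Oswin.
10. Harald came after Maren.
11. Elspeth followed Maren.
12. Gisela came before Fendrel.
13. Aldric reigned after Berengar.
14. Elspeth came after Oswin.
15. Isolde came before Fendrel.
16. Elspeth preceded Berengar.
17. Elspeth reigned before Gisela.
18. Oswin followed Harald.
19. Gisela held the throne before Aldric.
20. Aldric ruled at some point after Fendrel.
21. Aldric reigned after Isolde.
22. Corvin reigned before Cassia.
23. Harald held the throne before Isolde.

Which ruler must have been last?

Every other ruler has a chain of constraints placing them before Aldric, so Aldric is last.

Aldric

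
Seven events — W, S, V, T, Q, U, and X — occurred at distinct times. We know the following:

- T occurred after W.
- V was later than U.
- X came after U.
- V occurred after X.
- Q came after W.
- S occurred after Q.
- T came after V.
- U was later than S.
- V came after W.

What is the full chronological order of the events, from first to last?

W, Q, S, U, X, V, T

The constraints fix every adjacent pair, so only one ordering works:
W → Q → S → U → X → V → T.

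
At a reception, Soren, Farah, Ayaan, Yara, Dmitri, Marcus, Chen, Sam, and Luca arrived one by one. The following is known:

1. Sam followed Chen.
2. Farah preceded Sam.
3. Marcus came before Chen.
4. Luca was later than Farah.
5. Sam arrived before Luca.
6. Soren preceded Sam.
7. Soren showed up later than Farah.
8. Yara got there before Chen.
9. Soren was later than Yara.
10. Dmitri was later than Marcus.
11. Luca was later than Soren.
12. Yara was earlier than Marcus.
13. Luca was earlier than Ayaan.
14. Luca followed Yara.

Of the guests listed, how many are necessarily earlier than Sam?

5

Directly stated before Sam: Chen, Farah, and Soren.
Marcus reaches Sam via Marcus → Chen → Sam.
Yara reaches Sam via Yara → Chen → Sam.
No chain forces Dmitri (or any of the others) ahead of Sam.
That's Chen, Farah, Marcus, Soren, and Yara — 5 in all.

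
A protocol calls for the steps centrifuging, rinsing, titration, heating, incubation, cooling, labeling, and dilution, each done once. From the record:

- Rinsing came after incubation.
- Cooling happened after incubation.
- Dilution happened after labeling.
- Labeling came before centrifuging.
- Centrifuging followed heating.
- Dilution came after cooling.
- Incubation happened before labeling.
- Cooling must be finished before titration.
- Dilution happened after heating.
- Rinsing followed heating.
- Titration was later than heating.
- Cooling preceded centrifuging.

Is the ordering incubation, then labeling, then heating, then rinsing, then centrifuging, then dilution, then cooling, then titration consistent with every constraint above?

The constraints require cooling before dilution, but in the proposed sequence dilution appears ahead of cooling. That one violation is enough.

no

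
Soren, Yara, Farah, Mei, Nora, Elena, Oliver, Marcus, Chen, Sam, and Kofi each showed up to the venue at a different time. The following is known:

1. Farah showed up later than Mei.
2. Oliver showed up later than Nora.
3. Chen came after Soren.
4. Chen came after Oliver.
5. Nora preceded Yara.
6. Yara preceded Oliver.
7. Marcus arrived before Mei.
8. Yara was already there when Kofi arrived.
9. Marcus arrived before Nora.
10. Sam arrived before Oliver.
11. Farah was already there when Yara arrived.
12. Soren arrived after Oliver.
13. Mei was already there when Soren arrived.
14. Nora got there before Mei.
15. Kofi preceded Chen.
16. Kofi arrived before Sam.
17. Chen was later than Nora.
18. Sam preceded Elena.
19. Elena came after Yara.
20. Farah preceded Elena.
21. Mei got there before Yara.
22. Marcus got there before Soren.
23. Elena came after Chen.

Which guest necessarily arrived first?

Marcus has a chain of constraints placing them before every other guest, so Marcus must be first.

Marcus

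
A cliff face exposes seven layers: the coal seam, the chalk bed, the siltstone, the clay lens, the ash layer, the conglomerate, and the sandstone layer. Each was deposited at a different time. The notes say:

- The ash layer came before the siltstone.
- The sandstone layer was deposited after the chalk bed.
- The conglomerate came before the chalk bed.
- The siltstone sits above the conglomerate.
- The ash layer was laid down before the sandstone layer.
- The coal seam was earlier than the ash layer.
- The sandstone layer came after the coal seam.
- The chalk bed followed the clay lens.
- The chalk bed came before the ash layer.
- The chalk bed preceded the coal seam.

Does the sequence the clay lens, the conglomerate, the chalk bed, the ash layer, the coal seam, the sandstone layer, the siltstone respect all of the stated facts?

The constraints require the coal seam before the ash layer, but in the proposed sequence the ash layer appears ahead of the coal seam. That one violation is enough.

no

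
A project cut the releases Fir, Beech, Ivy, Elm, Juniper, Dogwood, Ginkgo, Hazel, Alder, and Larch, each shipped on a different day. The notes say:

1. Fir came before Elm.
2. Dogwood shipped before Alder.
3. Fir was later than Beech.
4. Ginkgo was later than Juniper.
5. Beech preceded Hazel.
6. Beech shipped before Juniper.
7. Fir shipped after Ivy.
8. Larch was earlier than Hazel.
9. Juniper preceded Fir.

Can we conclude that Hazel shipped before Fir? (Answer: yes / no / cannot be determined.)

No chain of stated constraints runs from Hazel to Fir, and none runs from Fir to Hazel either.
So the relative order of Hazel and Fir is not fixed by the given facts.

cannot be determined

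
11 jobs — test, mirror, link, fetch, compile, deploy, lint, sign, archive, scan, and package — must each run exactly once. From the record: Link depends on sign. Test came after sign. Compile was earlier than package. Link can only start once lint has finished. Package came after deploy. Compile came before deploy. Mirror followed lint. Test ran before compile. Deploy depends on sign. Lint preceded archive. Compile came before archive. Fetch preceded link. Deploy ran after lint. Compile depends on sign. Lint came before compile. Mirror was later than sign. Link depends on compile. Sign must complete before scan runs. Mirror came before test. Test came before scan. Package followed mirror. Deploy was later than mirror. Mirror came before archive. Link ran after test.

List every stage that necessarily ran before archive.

compile, lint, mirror, sign, test

Directly stated before archive: compile, lint, and mirror.
Sign reaches archive via sign → compile → archive.
Test reaches archive via test → compile → archive.
No chain forces deploy (or any of the others) ahead of archive.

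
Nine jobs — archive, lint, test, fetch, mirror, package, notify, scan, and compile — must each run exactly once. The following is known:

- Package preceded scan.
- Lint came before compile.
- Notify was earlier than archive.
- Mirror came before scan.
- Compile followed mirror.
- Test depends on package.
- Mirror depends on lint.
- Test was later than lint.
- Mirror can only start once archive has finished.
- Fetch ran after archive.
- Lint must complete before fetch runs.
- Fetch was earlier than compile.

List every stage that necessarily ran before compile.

Directly stated before compile: fetch, lint, and mirror.
Archive reaches compile via archive → fetch → compile.
Notify reaches compile via notify → archive → fetch → compile.
No chain forces scan (or any of the others) ahead of compile.

archive, fetch, lint, mirror, notify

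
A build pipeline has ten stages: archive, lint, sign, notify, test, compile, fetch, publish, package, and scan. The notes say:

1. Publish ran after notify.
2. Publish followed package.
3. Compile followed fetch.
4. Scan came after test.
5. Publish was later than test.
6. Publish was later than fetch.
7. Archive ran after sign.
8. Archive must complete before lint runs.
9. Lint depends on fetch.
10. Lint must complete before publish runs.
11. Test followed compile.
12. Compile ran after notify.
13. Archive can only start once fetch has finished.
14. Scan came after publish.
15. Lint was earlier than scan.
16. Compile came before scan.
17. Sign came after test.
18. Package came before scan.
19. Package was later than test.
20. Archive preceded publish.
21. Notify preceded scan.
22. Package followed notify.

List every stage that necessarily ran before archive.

compile, fetch, notify, sign, test

Directly stated before archive: fetch and sign.
Compile reaches archive via compile → test → sign → archive.
Notify reaches archive via notify → compile → test → sign → archive.
Test reaches archive via test → sign → archive.
No chain forces package (or any of the others) ahead of archive.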